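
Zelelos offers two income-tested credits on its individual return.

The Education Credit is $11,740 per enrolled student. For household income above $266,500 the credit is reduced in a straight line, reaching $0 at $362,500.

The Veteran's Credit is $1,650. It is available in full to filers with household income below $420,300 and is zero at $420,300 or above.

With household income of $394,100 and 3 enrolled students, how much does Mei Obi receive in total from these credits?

Education Credit: base = 3 × $11,740 = $35,220. $394,100 is at or above $362,500, so the credit is $0.
Veteran's Credit: $394,100 is below the $420,300 cutoff, so the full $1,650 applies.
Total: $0 + $1,650 = $1,650.

$1,650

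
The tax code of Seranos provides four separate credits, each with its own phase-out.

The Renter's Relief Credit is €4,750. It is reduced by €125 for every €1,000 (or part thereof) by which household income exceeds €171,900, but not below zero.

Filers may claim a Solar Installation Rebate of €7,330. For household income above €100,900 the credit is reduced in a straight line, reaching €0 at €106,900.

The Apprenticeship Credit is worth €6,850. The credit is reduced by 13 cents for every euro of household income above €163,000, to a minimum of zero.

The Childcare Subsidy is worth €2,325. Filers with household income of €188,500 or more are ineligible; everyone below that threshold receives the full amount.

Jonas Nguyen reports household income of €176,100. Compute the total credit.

€11,597

Renter's Relief Credit: income exceeds €171,900 by €4,200, which is 5 full-or-partial €1,000 increments; reduction = 5 × €125 = €625, leaving €4,125.
Solar Installation Rebate: €176,100 is at or above €106,900, so the credit is €0.
Apprenticeship Credit: 13% of the €13,100 excess over €163,000 is €1,703; credit = €6,850 − €1,703 = €5,147.
Childcare Subsidy: €176,100 is below the €188,500 cutoff, so the full €2,325 applies.
Total: €4,125 + €0 + €5,147 + €2,325 = €11,597.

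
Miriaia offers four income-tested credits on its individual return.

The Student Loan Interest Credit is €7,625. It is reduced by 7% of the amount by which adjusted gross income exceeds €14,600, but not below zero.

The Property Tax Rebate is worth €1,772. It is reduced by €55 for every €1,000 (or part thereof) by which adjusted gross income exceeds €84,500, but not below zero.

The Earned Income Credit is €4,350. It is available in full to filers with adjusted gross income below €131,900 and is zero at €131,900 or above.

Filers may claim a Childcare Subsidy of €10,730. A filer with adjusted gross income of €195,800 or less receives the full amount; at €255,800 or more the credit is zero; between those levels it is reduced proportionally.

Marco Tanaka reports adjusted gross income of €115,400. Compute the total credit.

Student Loan Interest Credit: 7% of the €100,800 excess over €14,600 is €7,056; credit = €7,625 − €7,056 = €569.
Property Tax Rebate: income exceeds €84,500 by €30,900, which is 31 full-or-partial €1,000 increments; reduction = 31 × €55 = €1,705, leaving €67.
Earned Income Credit: €115,400 is below the €131,900 cutoff, so the full €4,350 applies.
Childcare Subsidy: €115,400 is at or below the €195,800 threshold, so the full €10,730 applies.
Total: €569 + €67 + €4,350 + €10,730 = €15,716.

€15,716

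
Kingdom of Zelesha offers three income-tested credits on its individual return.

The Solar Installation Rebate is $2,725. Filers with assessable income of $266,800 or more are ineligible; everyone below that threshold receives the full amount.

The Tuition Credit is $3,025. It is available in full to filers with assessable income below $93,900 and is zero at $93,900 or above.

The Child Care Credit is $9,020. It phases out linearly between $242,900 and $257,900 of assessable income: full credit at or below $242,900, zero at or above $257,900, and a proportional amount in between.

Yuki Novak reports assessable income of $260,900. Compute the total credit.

Solar Installation Rebate: $260,900 is below the $266,800 cutoff, so the full $2,725 applies.
Tuition Credit: $260,900 meets or exceeds the $93,900 cutoff, so the credit is $0.
Child Care Credit: $260,900 is at or above $257,900, so the credit is $0.
Total: $2,725 + $0 + $0 = $2,725.

$2,725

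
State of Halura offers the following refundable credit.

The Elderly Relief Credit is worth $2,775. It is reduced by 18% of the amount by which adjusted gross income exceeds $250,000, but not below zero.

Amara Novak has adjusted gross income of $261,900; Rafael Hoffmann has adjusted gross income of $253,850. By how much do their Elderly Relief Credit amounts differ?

$1,449

Amara ($261,900): Elderly Relief Credit: 18% of the $11,900 excess over $250,000 is $2,142; credit = $2,775 − $2,142 = $633.
Rafael ($253,850): Elderly Relief Credit: 18% of the $3,850 excess over $250,000 is $693; credit = $2,775 − $693 = $2,082.
Difference: |$633 − $2,082| = $1,449.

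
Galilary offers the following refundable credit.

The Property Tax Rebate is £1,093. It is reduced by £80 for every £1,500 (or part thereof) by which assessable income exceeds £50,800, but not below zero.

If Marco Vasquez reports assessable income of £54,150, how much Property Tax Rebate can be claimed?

£853

Property Tax Rebate: income exceeds £50,800 by £3,350, which is 3 full-or-partial £1,500 increments; reduction = 3 × £80 = £240, leaving £853.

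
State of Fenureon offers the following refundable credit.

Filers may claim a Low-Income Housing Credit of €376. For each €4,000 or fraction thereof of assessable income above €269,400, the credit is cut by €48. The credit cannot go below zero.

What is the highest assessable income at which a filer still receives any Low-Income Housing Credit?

€297,400

After 7 increments the reduction is 7 × €48 = €336, leaving €40; one more increment wipes it out. Increment 7 ends at excess 7 × €4,000 = €28,000, so the highest qualifying income is €269,400 + €28,000 = €297,400.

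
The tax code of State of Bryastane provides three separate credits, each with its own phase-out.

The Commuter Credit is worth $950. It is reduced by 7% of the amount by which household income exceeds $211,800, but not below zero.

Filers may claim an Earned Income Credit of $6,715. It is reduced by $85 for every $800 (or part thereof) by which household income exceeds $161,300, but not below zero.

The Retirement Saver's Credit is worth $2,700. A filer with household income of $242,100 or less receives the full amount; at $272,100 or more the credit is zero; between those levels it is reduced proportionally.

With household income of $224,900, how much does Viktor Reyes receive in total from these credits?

$2,733

Commuter Credit: 7% of the $13,100 excess over $211,800 is $917; credit = $950 − $917 = $33.
Earned Income Credit: income exceeds $161,300 by $63,600 → 80 increments × $85 = $6,800 ≥ base, so the credit is $0.
Retirement Saver's Credit: $224,900 is at or below the $242,100 threshold, so the full $2,700 applies.
Total: $33 + $0 + $2,700 = $2,733.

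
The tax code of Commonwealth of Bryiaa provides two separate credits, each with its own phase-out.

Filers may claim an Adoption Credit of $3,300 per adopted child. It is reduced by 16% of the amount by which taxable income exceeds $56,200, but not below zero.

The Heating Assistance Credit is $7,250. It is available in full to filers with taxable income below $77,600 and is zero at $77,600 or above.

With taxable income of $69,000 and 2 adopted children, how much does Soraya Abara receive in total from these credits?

Adoption Credit: base = 2 × $3,300 = $6,600. 16% of the $12,800 excess over $56,200 is $2,048; credit = $6,600 − $2,048 = $4,552.
Heating Assistance Credit: $69,000 is below the $77,600 cutoff, so the full $7,250 applies.
Total: $4,552 + $7,250 = $11,802.

$11,802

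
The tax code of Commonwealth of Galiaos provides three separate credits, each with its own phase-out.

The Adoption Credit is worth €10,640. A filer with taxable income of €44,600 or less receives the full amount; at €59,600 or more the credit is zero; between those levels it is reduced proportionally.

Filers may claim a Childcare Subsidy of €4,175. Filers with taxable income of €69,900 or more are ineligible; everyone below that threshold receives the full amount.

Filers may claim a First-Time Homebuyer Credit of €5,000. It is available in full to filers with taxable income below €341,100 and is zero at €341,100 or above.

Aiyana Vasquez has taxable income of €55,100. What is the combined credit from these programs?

Adoption Credit: €55,100 is €10,500 into a €15,000 phase-out range, leaving 4,500/15,000 of the credit: €10,640 × 4,500/15,000 = €3,192.
Childcare Subsidy: €55,100 is below the €69,900 cutoff, so the full €4,175 applies.
First-Time Homebuyer Credit: €55,100 is below the €341,100 cutoff, so the full €5,000 applies.
Total: €3,192 + €4,175 + €5,000 = €12,367.

€12,367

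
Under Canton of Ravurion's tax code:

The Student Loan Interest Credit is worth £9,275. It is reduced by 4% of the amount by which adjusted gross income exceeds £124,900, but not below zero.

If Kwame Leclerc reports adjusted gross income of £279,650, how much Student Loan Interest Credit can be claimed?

Student Loan Interest Credit: 4% of the £154,750 excess over £124,900 is £6,190; credit = £9,275 − £6,190 = £3,085.

£3,085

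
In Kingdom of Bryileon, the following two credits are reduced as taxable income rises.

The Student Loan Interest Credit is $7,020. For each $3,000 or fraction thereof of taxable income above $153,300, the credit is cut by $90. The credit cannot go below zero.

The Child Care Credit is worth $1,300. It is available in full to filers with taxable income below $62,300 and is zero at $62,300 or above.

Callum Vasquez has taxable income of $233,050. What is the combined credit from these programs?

Student Loan Interest Credit: income exceeds $153,300 by $79,750, which is 27 full-or-partial $3,000 increments; reduction = 27 × $90 = $2,430, leaving $4,590.
Child Care Credit: $233,050 meets or exceeds the $62,300 cutoff, so the credit is $0.
Total: $4,590 + $0 = $4,590.

$4,590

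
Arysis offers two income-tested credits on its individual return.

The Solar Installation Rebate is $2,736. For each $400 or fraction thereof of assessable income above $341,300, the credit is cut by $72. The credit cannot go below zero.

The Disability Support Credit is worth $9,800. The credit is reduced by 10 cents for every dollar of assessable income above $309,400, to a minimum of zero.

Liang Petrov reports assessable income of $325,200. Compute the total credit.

Solar Installation Rebate: $325,200 is at or below the $341,300 threshold, so the full $2,736 applies.
Disability Support Credit: 10% of the $15,800 excess over $309,400 is $1,580; credit = $9,800 − $1,580 = $8,220.
Total: $2,736 + $8,220 = $10,956.

$10,956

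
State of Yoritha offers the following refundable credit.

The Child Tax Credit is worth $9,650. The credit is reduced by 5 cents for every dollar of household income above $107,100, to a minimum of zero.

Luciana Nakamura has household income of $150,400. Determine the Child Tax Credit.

$7,485

Child Tax Credit: 5% of the $43,300 excess over $107,100 is $2,165; credit = $9,650 − $2,165 = $7,485.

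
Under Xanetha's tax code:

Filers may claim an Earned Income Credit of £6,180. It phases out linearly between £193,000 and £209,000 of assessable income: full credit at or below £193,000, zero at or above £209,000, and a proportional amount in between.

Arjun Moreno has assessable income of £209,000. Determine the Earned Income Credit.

£0

Earned Income Credit: £209,000 is at or above £209,000, so the credit is £0.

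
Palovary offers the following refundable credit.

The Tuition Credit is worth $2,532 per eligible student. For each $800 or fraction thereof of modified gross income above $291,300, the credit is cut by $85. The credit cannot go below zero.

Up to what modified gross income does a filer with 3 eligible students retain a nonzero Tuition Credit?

Full credit = 3 × $2,532 = $7,596.
After 89 increments the reduction is 89 × $85 = $7,565, leaving $31; one more increment wipes it out. Increment 89 ends at excess 89 × $800 = $71,200, so the highest qualifying income is $291,300 + $71,200 = $362,500.

$362,500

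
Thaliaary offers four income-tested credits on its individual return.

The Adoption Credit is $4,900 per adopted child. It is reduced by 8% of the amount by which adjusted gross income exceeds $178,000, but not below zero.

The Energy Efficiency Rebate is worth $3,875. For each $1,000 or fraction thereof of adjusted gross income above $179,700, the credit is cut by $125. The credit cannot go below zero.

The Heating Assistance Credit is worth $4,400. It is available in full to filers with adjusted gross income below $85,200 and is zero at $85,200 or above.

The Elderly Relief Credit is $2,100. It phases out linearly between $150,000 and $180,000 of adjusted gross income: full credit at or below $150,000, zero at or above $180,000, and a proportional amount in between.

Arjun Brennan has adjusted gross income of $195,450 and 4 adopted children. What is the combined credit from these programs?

Adoption Credit: base = 4 × $4,900 = $19,600. 8% of the $17,450 excess over $178,000 is $1,396; credit = $19,600 − $1,396 = $18,204.
Energy Efficiency Rebate: income exceeds $179,700 by $15,750, which is 16 full-or-partial $1,000 increments; reduction = 16 × $125 = $2,000, leaving $1,875.
Heating Assistance Credit: $195,450 meets or exceeds the $85,200 cutoff, so the credit is $0.
Elderly Relief Credit: $195,450 is at or above $180,000, so the credit is $0.
Total: $18,204 + $1,875 + $0 + $0 = $20,079.

$20,079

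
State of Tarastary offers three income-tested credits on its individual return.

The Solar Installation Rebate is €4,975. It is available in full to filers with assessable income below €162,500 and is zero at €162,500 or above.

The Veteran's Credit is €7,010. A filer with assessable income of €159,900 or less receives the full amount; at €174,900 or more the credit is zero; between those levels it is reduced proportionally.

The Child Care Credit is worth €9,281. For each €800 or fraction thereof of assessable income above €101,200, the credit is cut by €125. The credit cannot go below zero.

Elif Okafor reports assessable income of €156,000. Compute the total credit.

€12,641

Solar Installation Rebate: €156,000 is below the €162,500 cutoff, so the full €4,975 applies.
Veteran's Credit: €156,000 is at or below the €159,900 threshold, so the full €7,010 applies.
Child Care Credit: income exceeds €101,200 by €54,800, which is 69 full-or-partial €800 increments; reduction = 69 × €125 = €8,625, leaving €656.
Total: €4,975 + €7,010 + €656 = €12,641.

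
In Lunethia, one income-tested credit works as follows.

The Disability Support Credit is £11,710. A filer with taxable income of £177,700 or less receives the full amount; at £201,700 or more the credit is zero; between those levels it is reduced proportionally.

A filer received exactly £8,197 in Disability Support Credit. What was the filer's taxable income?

£8,197 is 8,197/11,710 of the full £11,710, so 3,513/11,710 of the £24,000 range has been used: income = £177,700 + £24,000 × 3,513/11,710 = £184,900.

£184,900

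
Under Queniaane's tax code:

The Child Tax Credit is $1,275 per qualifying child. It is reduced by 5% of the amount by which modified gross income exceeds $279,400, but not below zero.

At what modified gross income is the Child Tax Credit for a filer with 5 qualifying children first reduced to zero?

Full credit = 5 × $1,275 = $6,375.
The credit falls by 5% of each dollar above $279,400, so it reaches zero when the excess is $6,375 / 5% = $127,500: income = $279,400 + $127,500 = $406,900.

$406,900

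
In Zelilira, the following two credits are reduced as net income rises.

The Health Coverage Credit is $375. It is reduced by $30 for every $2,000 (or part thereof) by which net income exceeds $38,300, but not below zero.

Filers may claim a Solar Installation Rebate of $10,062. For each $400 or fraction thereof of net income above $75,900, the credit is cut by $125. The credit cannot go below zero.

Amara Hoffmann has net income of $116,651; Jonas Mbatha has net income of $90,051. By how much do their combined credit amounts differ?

$5,562

Amara ($116,651): Health Coverage Credit: income exceeds $38,300 by $78,351 → 40 increments × $30 = $1,200 ≥ base, so the credit is $0. Solar Installation Rebate: income exceeds $75,900 by $40,751 → 102 increments × $125 = $12,750 ≥ base, so the credit is $0. total $0 + $0 = $0
Jonas ($90,051): Health Coverage Credit: income exceeds $38,300 by $51,751 → 26 increments × $30 = $780 ≥ base, so the credit is $0. Solar Installation Rebate: income exceeds $75,900 by $14,151, which is 36 full-or-partial $400 increments; reduction = 36 × $125 = $4,500, leaving $5,562. total $0 + $5,562 = $5,562
Difference: |$0 − $5,562| = $5,562.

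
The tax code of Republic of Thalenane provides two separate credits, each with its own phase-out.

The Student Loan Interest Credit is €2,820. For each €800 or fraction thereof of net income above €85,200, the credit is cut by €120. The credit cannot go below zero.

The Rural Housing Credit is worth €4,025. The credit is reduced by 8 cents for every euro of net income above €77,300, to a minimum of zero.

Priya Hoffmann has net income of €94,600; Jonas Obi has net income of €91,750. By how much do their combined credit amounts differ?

€588

Priya (€94,600): Student Loan Interest Credit: income exceeds €85,200 by €9,400, which is 12 full-or-partial €800 increments; reduction = 12 × €120 = €1,440, leaving €1,380. Rural Housing Credit: 8% of the €17,300 excess over €77,300 is €1,384; credit = €4,025 − €1,384 = €2,641. total €1,380 + €2,641 = €4,021
Jonas (€91,750): Student Loan Interest Credit: income exceeds €85,200 by €6,550, which is 9 full-or-partial €800 increments; reduction = 9 × €120 = €1,080, leaving €1,740. Rural Housing Credit: 8% of the €14,450 excess over €77,300 is €1,156; credit = €4,025 − €1,156 = €2,869. total €1,740 + €2,869 = €4,609
Difference: |€4,021 − €4,609| = €588.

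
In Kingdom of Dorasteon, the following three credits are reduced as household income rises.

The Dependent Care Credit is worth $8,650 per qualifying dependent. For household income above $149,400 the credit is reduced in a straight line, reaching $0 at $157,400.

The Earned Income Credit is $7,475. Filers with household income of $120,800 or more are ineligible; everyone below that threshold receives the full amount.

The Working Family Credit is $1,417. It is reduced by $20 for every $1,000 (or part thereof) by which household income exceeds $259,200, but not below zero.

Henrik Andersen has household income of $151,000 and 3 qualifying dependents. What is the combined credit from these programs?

Dependent Care Credit: base = 3 × $8,650 = $25,950. $151,000 is $1,600 into a $8,000 phase-out range, leaving 6,400/8,000 of the credit: $25,950 × 6,400/8,000 = $20,760.
Earned Income Credit: $151,000 meets or exceeds the $120,800 cutoff, so the credit is $0.
Working Family Credit: $151,000 is at or below the $259,200 threshold, so the full $1,417 applies.
Total: $20,760 + $0 + $1,417 = $22,177.

$22,177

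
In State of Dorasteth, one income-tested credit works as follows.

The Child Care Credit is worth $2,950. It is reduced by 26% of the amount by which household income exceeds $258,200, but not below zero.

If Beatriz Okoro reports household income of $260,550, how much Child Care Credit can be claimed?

$2,339

Child Care Credit: 26% of the $2,350 excess over $258,200 is $611; credit = $2,950 − $611 = $2,339.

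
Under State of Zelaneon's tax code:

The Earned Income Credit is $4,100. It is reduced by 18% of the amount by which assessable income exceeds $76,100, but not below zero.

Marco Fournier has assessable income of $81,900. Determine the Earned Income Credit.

Earned Income Credit: 18% of the $5,800 excess over $76,100 is $1,044; credit = $4,100 − $1,044 = $3,056.

$3,056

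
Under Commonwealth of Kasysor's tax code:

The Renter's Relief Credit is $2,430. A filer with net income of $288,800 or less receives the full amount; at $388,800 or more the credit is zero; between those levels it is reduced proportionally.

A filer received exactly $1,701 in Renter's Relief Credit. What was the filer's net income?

$318,800

$1,701 is 1,701/2,430 of the full $2,430, so 729/2,430 of the $100,000 range has been used: income = $288,800 + $100,000 × 729/2,430 = $318,800.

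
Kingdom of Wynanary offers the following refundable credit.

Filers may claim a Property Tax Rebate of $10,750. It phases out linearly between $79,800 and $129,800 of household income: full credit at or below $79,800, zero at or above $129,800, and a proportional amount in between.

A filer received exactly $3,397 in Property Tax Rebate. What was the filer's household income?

$114,000

$3,397 is 3,397/10,750 of the full $10,750, so 7,353/10,750 of the $50,000 range has been used: income = $79,800 + $50,000 × 7,353/10,750 = $114,000.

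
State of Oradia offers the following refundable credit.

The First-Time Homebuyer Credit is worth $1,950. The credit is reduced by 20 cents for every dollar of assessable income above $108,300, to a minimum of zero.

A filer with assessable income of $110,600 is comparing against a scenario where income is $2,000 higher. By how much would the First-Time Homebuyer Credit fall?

At $110,600 — 20% of the $2,300 excess over $108,300 is $460; credit = $1,950 − $460 = $1,490.
At $112,600 — 20% of the $4,300 excess over $108,300 is $860; credit = $1,950 − $860 = $1,090.
Lost: $1,490 − $1,090 = $400.

$400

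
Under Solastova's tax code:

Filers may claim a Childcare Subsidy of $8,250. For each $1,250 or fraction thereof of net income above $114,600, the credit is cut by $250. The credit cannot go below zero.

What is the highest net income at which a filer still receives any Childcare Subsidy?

$154,600

After 32 increments the reduction is 32 × $250 = $8,000, leaving $250; one more increment wipes it out. Increment 32 ends at excess 32 × $1,250 = $40,000, so the highest qualifying income is $114,600 + $40,000 = $154,600.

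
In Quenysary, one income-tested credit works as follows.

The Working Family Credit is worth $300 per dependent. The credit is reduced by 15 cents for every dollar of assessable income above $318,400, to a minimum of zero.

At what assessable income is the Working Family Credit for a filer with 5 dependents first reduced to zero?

Full credit = 5 × $300 = $1,500.
The credit falls by 15% of each dollar above $318,400, so it reaches zero when the excess is $1,500 / 15% = $10,000: income = $318,400 + $10,000 = $328,400.

$328,400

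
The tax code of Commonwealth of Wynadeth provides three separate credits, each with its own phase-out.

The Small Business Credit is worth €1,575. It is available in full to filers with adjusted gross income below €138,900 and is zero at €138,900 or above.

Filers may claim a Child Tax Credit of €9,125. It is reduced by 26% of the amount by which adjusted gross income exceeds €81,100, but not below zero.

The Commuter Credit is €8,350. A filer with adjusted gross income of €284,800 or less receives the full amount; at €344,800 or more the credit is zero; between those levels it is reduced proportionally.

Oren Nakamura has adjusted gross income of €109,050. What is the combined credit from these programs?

Small Business Credit: €109,050 is below the €138,900 cutoff, so the full €1,575 applies.
Child Tax Credit: 26% of the €27,950 excess over €81,100 is €7,267; credit = €9,125 − €7,267 = €1,858.
Commuter Credit: €109,050 is at or below the €284,800 threshold, so the full €8,350 applies.
Total: €1,575 + €1,858 + €8,350 = €11,783.

€11,783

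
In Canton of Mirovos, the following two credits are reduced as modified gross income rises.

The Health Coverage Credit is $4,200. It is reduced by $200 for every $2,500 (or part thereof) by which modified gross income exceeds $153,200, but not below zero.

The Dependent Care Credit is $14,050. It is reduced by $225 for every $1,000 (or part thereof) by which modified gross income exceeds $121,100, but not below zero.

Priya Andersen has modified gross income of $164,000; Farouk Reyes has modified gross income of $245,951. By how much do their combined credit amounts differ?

Priya ($164,000): Health Coverage Credit: income exceeds $153,200 by $10,800, which is 5 full-or-partial $2,500 increments; reduction = 5 × $200 = $1,000, leaving $3,200. Dependent Care Credit: income exceeds $121,100 by $42,900, which is 43 full-or-partial $1,000 increments; reduction = 43 × $225 = $9,675, leaving $4,375. total $3,200 + $4,375 = $7,575
Farouk ($245,951): Health Coverage Credit: income exceeds $153,200 by $92,751 → 38 increments × $200 = $7,600 ≥ base, so the credit is $0. Dependent Care Credit: income exceeds $121,100 by $124,851 → 125 increments × $225 = $28,125 ≥ base, so the credit is $0. total $0 + $0 = $0
Difference: |$7,575 − $0| = $7,575.

$7,575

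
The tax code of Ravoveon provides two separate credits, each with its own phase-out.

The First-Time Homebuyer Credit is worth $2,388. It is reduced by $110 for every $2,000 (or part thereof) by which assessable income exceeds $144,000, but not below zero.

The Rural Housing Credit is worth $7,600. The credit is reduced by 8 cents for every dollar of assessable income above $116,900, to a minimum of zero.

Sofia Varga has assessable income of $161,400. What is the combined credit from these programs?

First-Time Homebuyer Credit: income exceeds $144,000 by $17,400, which is 9 full-or-partial $2,000 increments; reduction = 9 × $110 = $990, leaving $1,398.
Rural Housing Credit: 8% of the $44,500 excess over $116,900 is $3,560; credit = $7,600 − $3,560 = $4,040.
Total: $1,398 + $4,040 = $5,438.

$5,438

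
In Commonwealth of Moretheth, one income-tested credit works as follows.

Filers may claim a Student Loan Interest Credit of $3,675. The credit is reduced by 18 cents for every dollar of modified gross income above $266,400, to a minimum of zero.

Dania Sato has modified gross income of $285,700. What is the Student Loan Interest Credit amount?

$201

Student Loan Interest Credit: 18% of the $19,300 excess over $266,400 is $3,474; credit = $3,675 − $3,474 = $201.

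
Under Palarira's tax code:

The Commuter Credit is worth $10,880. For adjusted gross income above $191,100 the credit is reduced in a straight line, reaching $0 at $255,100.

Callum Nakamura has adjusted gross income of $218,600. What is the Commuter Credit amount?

$6,205

Commuter Credit: $218,600 is $27,500 into a $64,000 phase-out range, leaving 36,500/64,000 of the credit: $10,880 × 36,500/64,000 = $6,205.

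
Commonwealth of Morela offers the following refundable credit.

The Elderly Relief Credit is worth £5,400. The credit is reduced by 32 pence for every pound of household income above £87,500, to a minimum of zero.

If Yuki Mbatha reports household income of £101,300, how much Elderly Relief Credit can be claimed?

Elderly Relief Credit: 32% of the £13,800 excess over £87,500 is £4,416; credit = £5,400 − £4,416 = £984.

£984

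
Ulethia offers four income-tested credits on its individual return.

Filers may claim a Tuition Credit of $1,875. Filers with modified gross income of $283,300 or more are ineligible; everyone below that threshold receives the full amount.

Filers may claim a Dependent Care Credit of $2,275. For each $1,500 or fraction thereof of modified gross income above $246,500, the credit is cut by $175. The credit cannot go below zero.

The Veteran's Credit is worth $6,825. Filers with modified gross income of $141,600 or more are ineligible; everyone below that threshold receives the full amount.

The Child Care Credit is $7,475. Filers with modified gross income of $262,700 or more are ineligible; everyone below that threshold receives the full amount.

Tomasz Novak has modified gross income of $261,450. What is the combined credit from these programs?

$9,875

Tuition Credit: $261,450 is below the $283,300 cutoff, so the full $1,875 applies.
Dependent Care Credit: income exceeds $246,500 by $14,950, which is 10 full-or-partial $1,500 increments; reduction = 10 × $175 = $1,750, leaving $525.
Veteran's Credit: $261,450 meets or exceeds the $141,600 cutoff, so the credit is $0.
Child Care Credit: $261,450 is below the $262,700 cutoff, so the full $7,475 applies.
Total: $1,875 + $525 + $0 + $7,475 = $9,875.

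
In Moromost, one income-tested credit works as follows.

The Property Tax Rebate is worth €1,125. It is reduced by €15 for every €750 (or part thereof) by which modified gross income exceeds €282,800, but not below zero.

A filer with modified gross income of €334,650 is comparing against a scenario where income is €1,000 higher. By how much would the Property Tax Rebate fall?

At €334,650 — income exceeds €282,800 by €51,850, which is 70 full-or-partial €750 increments; reduction = 70 × €15 = €1,050, leaving €75.
At €335,650 — income exceeds €282,800 by €52,850, which is 71 full-or-partial €750 increments; reduction = 71 × €15 = €1,065, leaving €60.
Lost: €75 − €60 = €15.

€15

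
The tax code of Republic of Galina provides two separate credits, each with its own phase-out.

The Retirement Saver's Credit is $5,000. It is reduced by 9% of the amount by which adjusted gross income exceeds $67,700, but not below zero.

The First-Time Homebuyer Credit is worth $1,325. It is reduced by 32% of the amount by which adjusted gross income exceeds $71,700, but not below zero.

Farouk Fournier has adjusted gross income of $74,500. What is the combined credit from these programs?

$4,817

Retirement Saver's Credit: 9% of the $6,800 excess over $67,700 is $612; credit = $5,000 − $612 = $4,388.
First-Time Homebuyer Credit: 32% of the $2,800 excess over $71,700 is $896; credit = $1,325 − $896 = $429.
Total: $4,388 + $429 = $4,817.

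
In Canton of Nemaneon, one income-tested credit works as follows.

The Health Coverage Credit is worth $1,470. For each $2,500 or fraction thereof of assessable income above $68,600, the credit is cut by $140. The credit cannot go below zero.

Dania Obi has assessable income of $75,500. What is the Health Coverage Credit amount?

Health Coverage Credit: income exceeds $68,600 by $6,900, which is 3 full-or-partial $2,500 increments; reduction = 3 × $140 = $420, leaving $1,050.

$1,050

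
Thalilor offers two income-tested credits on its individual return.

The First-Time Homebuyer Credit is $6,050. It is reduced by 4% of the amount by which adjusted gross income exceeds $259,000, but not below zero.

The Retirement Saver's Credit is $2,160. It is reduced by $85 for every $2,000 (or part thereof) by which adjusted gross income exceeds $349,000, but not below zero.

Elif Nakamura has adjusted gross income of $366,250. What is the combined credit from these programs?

First-Time Homebuyer Credit: 4% of the $107,250 excess over $259,000 is $4,290; credit = $6,050 − $4,290 = $1,760.
Retirement Saver's Credit: income exceeds $349,000 by $17,250, which is 9 full-or-partial $2,000 increments; reduction = 9 × $85 = $765, leaving $1,395.
Total: $1,760 + $1,395 = $3,155.

$3,155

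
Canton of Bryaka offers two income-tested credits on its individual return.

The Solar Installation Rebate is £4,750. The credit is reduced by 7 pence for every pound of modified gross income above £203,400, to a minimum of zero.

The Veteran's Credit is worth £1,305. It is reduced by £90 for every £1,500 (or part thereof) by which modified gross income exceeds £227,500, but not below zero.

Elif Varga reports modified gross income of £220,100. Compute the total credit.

Solar Installation Rebate: 7% of the £16,700 excess over £203,400 is £1,169; credit = £4,750 − £1,169 = £3,581.
Veteran's Credit: £220,100 is at or below the £227,500 threshold, so the full £1,305 applies.
Total: £3,581 + £1,305 = £4,886.

£4,886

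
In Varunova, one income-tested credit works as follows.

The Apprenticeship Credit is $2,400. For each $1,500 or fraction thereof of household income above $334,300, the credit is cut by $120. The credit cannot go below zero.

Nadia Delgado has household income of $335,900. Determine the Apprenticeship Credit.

$2,160

Apprenticeship Credit: income exceeds $334,300 by $1,600, which is 2 full-or-partial $1,500 increments; reduction = 2 × $120 = $240, leaving $2,160.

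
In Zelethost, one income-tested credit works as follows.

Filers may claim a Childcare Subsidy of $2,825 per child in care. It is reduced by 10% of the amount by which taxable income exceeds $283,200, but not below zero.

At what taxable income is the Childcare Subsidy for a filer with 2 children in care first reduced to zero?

Full credit = 2 × $2,825 = $5,650.
The credit falls by 10% of each dollar above $283,200, so it reaches zero when the excess is $5,650 / 10% = $56,500: income = $283,200 + $56,500 = $339,700.

$339,700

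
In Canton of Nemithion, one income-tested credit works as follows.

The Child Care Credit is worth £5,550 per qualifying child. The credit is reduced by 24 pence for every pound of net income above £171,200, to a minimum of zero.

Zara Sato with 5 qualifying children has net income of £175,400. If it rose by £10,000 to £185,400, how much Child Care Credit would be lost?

£2,400

At £175,400 — base = 5 × £5,550 = £27,750. 24% of the £4,200 excess over £171,200 is £1,008; credit = £27,750 − £1,008 = £26,742.
At £185,400 — base = 5 × £5,550 = £27,750. 24% of the £14,200 excess over £171,200 is £3,408; credit = £27,750 − £3,408 = £24,342.
Lost: £26,742 − £24,342 = £2,400.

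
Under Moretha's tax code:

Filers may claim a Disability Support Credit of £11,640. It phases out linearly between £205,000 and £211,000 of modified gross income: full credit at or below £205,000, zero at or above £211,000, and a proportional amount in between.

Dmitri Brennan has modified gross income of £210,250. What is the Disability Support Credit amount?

£1,455

Disability Support Credit: £210,250 is £5,250 into a £6,000 phase-out range, leaving 750/6,000 of the credit: £11,640 × 750/6,000 = £1,455.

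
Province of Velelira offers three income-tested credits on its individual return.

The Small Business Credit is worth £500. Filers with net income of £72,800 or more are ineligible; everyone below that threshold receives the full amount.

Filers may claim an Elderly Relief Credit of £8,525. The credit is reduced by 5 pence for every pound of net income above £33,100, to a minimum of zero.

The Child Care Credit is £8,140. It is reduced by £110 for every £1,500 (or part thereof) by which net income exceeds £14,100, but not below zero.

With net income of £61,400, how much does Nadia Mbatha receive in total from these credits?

£12,230

Small Business Credit: £61,400 is below the £72,800 cutoff, so the full £500 applies.
Elderly Relief Credit: 5% of the £28,300 excess over £33,100 is £1,415; credit = £8,525 − £1,415 = £7,110.
Child Care Credit: income exceeds £14,100 by £47,300, which is 32 full-or-partial £1,500 increments; reduction = 32 × £110 = £3,520, leaving £4,620.
Total: £500 + £7,110 + £4,620 = £12,230.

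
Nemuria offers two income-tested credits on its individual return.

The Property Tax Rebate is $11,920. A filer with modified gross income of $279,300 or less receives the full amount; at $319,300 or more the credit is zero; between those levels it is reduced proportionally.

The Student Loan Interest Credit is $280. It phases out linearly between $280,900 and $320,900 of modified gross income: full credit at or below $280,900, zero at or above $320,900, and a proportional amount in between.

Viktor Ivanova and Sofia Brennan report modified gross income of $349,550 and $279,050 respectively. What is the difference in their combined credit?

Viktor ($349,550): Property Tax Rebate: $349,550 is at or above $319,300, so the credit is $0. Student Loan Interest Credit: $349,550 is at or above $320,900, so the credit is $0. total $0 + $0 = $0
Sofia ($279,050): Property Tax Rebate: $279,050 is at or below the $279,300 threshold, so the full $11,920 applies. Student Loan Interest Credit: $279,050 is at or below the $280,900 threshold, so the full $280 applies. total $11,920 + $280 = $12,200
Difference: |$0 − $12,200| = $12,200.

$12,200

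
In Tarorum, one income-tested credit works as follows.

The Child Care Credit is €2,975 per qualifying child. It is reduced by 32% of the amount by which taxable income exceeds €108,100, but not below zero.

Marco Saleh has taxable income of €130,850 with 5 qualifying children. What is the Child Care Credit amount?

Child Care Credit: base = 5 × €2,975 = €14,875. 32% of the €22,750 excess over €108,100 is €7,280; credit = €14,875 − €7,280 = €7,595.

€7,595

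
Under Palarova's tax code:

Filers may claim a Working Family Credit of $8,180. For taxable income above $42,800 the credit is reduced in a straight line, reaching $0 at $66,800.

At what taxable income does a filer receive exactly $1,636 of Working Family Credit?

$62,000

$1,636 is 1,636/8,180 of the full $8,180, so 6,544/8,180 of the $24,000 range has been used: income = $42,800 + $24,000 × 6,544/8,180 = $62,000.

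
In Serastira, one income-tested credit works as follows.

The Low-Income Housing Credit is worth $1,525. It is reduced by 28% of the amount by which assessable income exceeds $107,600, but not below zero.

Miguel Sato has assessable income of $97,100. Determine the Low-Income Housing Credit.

Low-Income Housing Credit: $97,100 is at or below the $107,600 threshold, so the full $1,525 applies.

$1,525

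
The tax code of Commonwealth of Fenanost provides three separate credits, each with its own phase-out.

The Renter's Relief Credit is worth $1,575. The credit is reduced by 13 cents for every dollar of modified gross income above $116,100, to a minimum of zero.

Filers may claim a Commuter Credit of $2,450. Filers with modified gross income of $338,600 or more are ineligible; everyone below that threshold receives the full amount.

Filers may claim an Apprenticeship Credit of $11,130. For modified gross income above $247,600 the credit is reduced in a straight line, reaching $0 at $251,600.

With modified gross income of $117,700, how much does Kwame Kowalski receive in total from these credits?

Renter's Relief Credit: 13% of the $1,600 excess over $116,100 is $208; credit = $1,575 − $208 = $1,367.
Commuter Credit: $117,700 is below the $338,600 cutoff, so the full $2,450 applies.
Apprenticeship Credit: $117,700 is at or below the $247,600 threshold, so the full $11,130 applies.
Total: $1,367 + $2,450 + $11,130 = $14,947.

$14,947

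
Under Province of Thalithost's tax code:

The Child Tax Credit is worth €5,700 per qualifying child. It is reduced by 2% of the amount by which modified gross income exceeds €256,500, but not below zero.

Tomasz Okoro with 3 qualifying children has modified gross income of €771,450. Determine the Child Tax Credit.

Child Tax Credit: base = 3 × €5,700 = €17,100. 2% of the €514,950 excess over €256,500 is €10,299; credit = €17,100 − €10,299 = €6,801.

€6,801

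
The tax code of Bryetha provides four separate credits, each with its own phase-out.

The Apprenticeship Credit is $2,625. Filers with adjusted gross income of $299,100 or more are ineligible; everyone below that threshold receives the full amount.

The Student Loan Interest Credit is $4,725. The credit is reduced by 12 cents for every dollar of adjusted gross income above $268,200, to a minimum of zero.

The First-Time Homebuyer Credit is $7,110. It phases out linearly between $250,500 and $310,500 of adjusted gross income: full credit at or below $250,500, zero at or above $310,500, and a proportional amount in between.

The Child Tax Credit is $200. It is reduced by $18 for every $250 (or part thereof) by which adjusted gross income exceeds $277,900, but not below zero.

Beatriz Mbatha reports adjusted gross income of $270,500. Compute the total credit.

$12,014

Apprenticeship Credit: $270,500 is below the $299,100 cutoff, so the full $2,625 applies.
Student Loan Interest Credit: 12% of the $2,300 excess over $268,200 is $276; credit = $4,725 − $276 = $4,449.
First-Time Homebuyer Credit: $270,500 is $20,000 into a $60,000 phase-out range, leaving 40,000/60,000 of the credit: $7,110 × 40,000/60,000 = $4,740.
Child Tax Credit: $270,500 is at or below the $277,900 threshold, so the full $200 applies.
Total: $2,625 + $4,449 + $4,740 + $200 = $12,014.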